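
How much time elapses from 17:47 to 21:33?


End time in minutes: 21×60 + 33 = 1293
Start time in minutes: 17×60 + 47 = 1067
Difference = 1293 - 1067 = 226 minutes
= 3 hours 46 minutes

3h 46m


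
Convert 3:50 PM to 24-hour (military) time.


Input: 3:50 PM
PM: 3 + 12 = 15

15:50


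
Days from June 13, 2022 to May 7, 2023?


328 days

From June 13, 2022 to May 7, 2023
Rest of June 2022: 30 - 13 = 17
Full months: July 31, August 31, September 30, October 31, November 30, December 31, January 31, February 2023 28, March 31, April 30
Days into May 2023: 7
Total = 17 + 31 + 31 + 30 + 31 + 30 + 31 + 31 + 28 + 31 + 30 + 7 = 328 days


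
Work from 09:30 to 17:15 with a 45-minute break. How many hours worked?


Total time = (17×60+15) - (9×60+30)
= 1035 - 570 = 465 min
Minus break: 465 - 45 = 420 min
= 7h 0m

7h 0m (420 minutes)


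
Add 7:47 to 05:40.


Start: 340 minutes from midnight
Add: 467 minutes
Total: 807 minutes
Hours: 807 ÷ 60 = 13 remainder 27

13:27


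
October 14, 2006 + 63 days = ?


Start: October 14, 2006
Add 63 days
October 14 → November 1: 31 - 14 + 1 = 18 days (63 - 18 = 45 left)
November 1 → December 1: 30 - 1 + 1 = 30 days (45 - 30 = 15 left)
December 1 + 15 = December 16, 2006

December 16, 2006


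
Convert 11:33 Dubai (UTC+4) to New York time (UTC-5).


Time difference = UTC-5 - UTC+4 = -9 hours
New hour = (11 -9) mod 24
= 2 mod 24 = 2
Minutes unchanged → 02:33

02:33


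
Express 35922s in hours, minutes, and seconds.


Hours: 35922 ÷ 3600 = 9 remainder 3522
Minutes: 3522 ÷ 60 = 58 remainder 42
Seconds: 42

9h 58m 42s


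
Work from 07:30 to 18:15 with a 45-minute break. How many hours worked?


Total time = (18×60+15) - (7×60+30)
= 1095 - 450 = 645 min
Minus break: 645 - 45 = 600 min
= 10h 0m

10h 0m (600 minutes)


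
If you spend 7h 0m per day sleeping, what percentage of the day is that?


29.2%

Time: 420 minutes
Day: 1440 minutes
Percentage = (420/1440) × 100 ≈ 29.2%


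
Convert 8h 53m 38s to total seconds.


32018 seconds

Hours: 8 × 3600 = 28800
Minutes: 53 × 60 = 3180
Seconds: 38
Total = 28800 + 3180 + 38 = 32018


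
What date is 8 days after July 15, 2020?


Start: July 15, 2020
Add 8 days
July 15 + 8 = July 23, 2020

July 23, 2020


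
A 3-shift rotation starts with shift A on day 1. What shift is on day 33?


Shifts: A, B, C
Start: A (index 0)
Day 33: (0 + 33 - 1) mod 3
= 32 mod 3
= 2
Index 2 → shift C

Shift C


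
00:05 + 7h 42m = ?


07:47

Start: 5 minutes from midnight
Add: 462 minutes
Total: 467 minutes
Hours: 467 ÷ 60 = 7 remainder 47


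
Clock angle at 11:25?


167.5°

Hour hand = 11×30 + 25×0.5 = 342.5°
Minute hand = 25×6 = 150°
Difference = |342.5 - 150| = 192.5°
Since > 180°: 360 - 192.5 = 167.5°


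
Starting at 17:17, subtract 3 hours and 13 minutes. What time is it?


Start: 1037 minutes from midnight
Subtract: 193 minutes
Remaining: 1037 - 193 = 844
Hours: 14, Minutes: 4

14:04


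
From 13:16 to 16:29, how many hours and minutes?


3h 13m

End time in minutes: 16×60 + 29 = 989
Start time in minutes: 13×60 + 16 = 796
Difference = 989 - 796 = 193 minutes
= 3 hours 13 minutes


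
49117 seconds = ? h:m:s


13h 38m 37s

Hours: 49117 ÷ 3600 = 13 remainder 2317
Minutes: 2317 ÷ 60 = 38 remainder 37
Seconds: 37


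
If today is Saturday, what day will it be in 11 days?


Wednesday

Start: Saturday (index 5)
(5 + 11) mod 7
= 16 mod 7
= 2
Index 2 → Wednesday


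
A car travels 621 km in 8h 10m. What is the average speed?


Distance: 621 km
Time: 8h 10m = 490 min = 490/60 = 49/6 hours
Speed = 621 ÷ (49/6) = 621 × 6 / 49 = 3726/49 ≈ 76.0 km/h

76.0 km/h


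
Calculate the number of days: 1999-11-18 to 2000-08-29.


From November 18, 1999 to August 29, 2000
Rest of November 1999: 30 - 18 = 12
Full months: December 31, January 31, February 2000 29, March 31, April 30, May 31, June 30, July 31
Days into August 2000: 29
Total = 12 + 31 + 31 + 29 + 31 + 30 + 31 + 30 + 31 + 29 = 285 days

285 days


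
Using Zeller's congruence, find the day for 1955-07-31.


Zeller's congruence:
q=31, m=7, k=55, j=19
h = (31 + ⌊13×8/5⌋ + 55 + ⌊55/4⌋ + ⌊19/4⌋ - 2×19) mod 7
= (31 + 20 + 55 + 13 + 4 - 38) mod 7
= 85 mod 7 = 1
h=1 → Sunday

Sunday


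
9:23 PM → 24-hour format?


21:23

Input: 9:23 PM
PM: 9 + 12 = 21


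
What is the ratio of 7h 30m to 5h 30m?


Duration 1: 450 minutes
Duration 2: 330 minutes
Ratio = 450:330
GCD = 30
Simplified = 15:11
As a decimal: 15/11 ≈ 1.36

15:11 (1.36)


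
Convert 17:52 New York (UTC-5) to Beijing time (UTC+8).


06:52 (next day)

Time difference = UTC+8 - UTC-5 = +13 hours
New hour = (17 + 13) mod 24
= 30 mod 24 = 6
Minutes unchanged → 06:52; 30 ≥ 24 → next day


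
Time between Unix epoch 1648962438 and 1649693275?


Difference = 1649693275 - 1648962438 = 730837 seconds
In hours: 730837 / 3600 ≈ 203.0
In days: 730837 / 86400 ≈ 8.46

730837 seconds (203.0 hours / 8.46 days)


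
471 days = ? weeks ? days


67 weeks 2 days

Weeks: 471 ÷ 7 = 67 remainder 2


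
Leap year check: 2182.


Rules: divisible by 4 AND (not by 100 OR by 400)
2182 ÷ 4 = 545 remainder 2 → not divisible by 4
Not divisible by 4 → not a leap year

No


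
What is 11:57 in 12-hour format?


Hour: 11
11 < 12 → AM

11:57 AM


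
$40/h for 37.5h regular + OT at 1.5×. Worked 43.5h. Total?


Regular: 37.5h × $40 = $1500.00
Overtime: 43.5 - 37.5 = 6.0h
OT pay: 6.0h × $40 × 1.5 = $360.00
Total = $1500.00 + $360.00 = $1860.00

$1860.00


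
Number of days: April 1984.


Month: April (month 4)
April has 30 days

30 days


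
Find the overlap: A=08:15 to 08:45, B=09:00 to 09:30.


0 minutes

Meeting A: 495-525 (in minutes from midnight)
Meeting B: 540-570
Overlap start = max(495, 540) = 540
Overlap end = min(525, 570) = 525
Overlap = max(0, 525 - 540) = 0 min


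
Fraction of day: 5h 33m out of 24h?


Total minutes: 5×60 + 33 = 333
Day = 24×60 = 1440 minutes
Fraction = 333/1440 ≈ 0.2313
As a percentage: 333/1440 × 100 ≈ 23.13%

0.2313 (23.13%)


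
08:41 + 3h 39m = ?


12:20

Start: 521 minutes from midnight
Add: 219 minutes
Total: 740 minutes
Hours: 740 ÷ 60 = 12 remainder 20


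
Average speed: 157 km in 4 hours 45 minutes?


33.1 km/h

Distance: 157 km
Time: 4h 45m = 285 min = 285/60 = 19/4 hours
Speed = 157 ÷ (19/4) = 157 × 4 / 19 = 628/19 ≈ 33.1 km/h


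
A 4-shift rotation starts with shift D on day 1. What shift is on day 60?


Shifts: A, B, C, D
Start: D (index 3)
Day 60: (3 + 60 - 1) mod 4
= 62 mod 4
= 2
Index 2 → shift C

Shift C


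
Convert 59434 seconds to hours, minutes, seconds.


Hours: 59434 ÷ 3600 = 16 remainder 1834
Minutes: 1834 ÷ 60 = 30 remainder 34
Seconds: 34

16h 30m 34s


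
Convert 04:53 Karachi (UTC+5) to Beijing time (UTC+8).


Time difference = UTC+8 - UTC+5 = +3 hours
New hour = (4 + 3) mod 24
= 7 mod 24 = 7
Minutes unchanged → 07:53

07:53


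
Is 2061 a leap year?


No

Rules: divisible by 4 AND (not by 100 OR by 400)
2061 ÷ 4 = 515 remainder 1 → not divisible by 4
Not divisible by 4 → not a leap year


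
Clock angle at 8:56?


Hour hand = 8×30 + 56×0.5 = 268.0°
Minute hand = 56×6 = 336°
Difference = |268.0 - 336| = 68.0°

68.0°


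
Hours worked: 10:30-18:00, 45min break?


Total time = (18×60+0) - (10×60+30)
= 1080 - 630 = 450 min
Minus break: 450 - 45 = 405 min
= 6h 45m

6h 45m (405 minutes)


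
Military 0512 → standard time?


Hour: 5
5 < 12 → AM

5:12 AM


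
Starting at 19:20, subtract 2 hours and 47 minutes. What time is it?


Start: 1160 minutes from midnight
Subtract: 167 minutes
Remaining: 1160 - 167 = 993
Hours: 16, Minutes: 33

16:33


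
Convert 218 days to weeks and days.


Weeks: 218 ÷ 7 = 31 remainder 1

31 weeks 1 days


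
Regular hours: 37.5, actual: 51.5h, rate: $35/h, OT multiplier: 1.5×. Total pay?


Regular: 37.5h × $35 = $1312.50
Overtime: 51.5 - 37.5 = 14.0h
OT pay: 14.0h × $35 × 1.5 = $735.00
Total = $1312.50 + $735.00 = $2047.50

$2047.50


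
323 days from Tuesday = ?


Start: Tuesday (index 1)
(1 + 323) mod 7
= 324 mod 7
= 2
Index 2 → Wednesday

Wednesday


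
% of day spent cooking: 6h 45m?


28.1%

Time: 405 minutes
Day: 1440 minutes
Percentage = (405/1440) × 100 ≈ 28.1%


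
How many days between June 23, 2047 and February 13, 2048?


235 days

From June 23, 2047 to February 13, 2048
Rest of June 2047: 30 - 23 = 7
Full months: July 31, August 31, September 30, October 31, November 30, December 31, January 31
Days into February 2048: 13
Total = 7 + 31 + 31 + 30 + 31 + 30 + 31 + 31 + 13 = 235 days


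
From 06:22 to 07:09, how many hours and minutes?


End time in minutes: 7×60 + 9 = 429
Start time in minutes: 6×60 + 22 = 382
Difference = 429 - 382 = 47 minutes
= 0 hours 47 minutes

0h 47m


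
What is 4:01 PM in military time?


16:01

Input: 4:01 PM
PM: 4 + 12 = 16


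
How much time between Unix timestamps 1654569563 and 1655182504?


Difference = 1655182504 - 1654569563 = 612941 seconds
In hours: 612941 / 3600 ≈ 170.3
In days: 612941 / 86400 ≈ 7.09

612941 seconds (170.3 hours / 7.09 days)


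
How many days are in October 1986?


31 days

Month: October (month 10)
October has 31 days


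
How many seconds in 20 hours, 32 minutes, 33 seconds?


73953 seconds

Hours: 20 × 3600 = 72000
Minutes: 32 × 60 = 1920
Seconds: 33
Total = 72000 + 1920 + 33 = 73953


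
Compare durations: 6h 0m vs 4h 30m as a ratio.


Duration 1: 360 minutes
Duration 2: 270 minutes
Ratio = 360:270
GCD = 90
Simplified = 4:3
As a decimal: 4/3 ≈ 1.33

4:3 (1.33)


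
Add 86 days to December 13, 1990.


Start: December 13, 1990
Add 86 days
December 13 → January 1: 31 - 13 + 1 = 19 days (86 - 19 = 67 left)
January 1 → February 1: 31 - 1 + 1 = 31 days (67 - 31 = 36 left)
February 1 → March 1: 28 - 1 + 1 = 28 days (36 - 28 = 8 left)
March 1 + 8 = March 9, 1991

March 9, 1991


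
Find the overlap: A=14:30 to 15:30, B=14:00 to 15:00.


30 minutes

Meeting A: 870-930 (in minutes from midnight)
Meeting B: 840-900
Overlap start = max(870, 840) = 870
Overlap end = min(930, 900) = 900
Overlap = max(0, 900 - 870) = 30 min


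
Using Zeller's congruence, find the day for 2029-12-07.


Friday

Zeller's congruence:
q=7, m=12, k=29, j=20
h = (7 + ⌊13×13/5⌋ + 29 + ⌊29/4⌋ + ⌊20/4⌋ - 2×20) mod 7
= (7 + 33 + 29 + 7 + 5 - 40) mod 7
= 41 mod 7 = 6
h=6 → Friday


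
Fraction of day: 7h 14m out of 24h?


0.3014 (30.14%)

Total minutes: 7×60 + 14 = 434
Day = 24×60 = 1440 minutes
Fraction = 434/1440 ≈ 0.3014
As a percentage: 434/1440 × 100 ≈ 30.14%


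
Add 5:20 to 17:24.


Start: 1044 minutes from midnight
Add: 320 minutes
Total: 1364 minutes
Hours: 1364 ÷ 60 = 22 remainder 44

22:44


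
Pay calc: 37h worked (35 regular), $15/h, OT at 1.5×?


$570.00

Regular: 35h × $15 = $525.00
Overtime: 37 - 35 = 2h
OT pay: 2h × $15 × 1.5 = $45.00
Total = $525.00 + $45.00 = $570.00


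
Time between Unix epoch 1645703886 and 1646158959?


455073 seconds (126.4 hours / 5.27 days)

Difference = 1646158959 - 1645703886 = 455073 seconds
In hours: 455073 / 3600 ≈ 126.4
In days: 455073 / 86400 ≈ 5.27


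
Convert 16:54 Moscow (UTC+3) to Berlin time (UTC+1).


14:54

Time difference = UTC+1 - UTC+3 = -2 hours
New hour = (16 -2) mod 24
= 14 mod 24 = 14
Minutes unchanged → 14:54


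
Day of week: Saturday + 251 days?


Friday

Start: Saturday (index 5)
(5 + 251) mod 7
= 256 mod 7
= 4
Index 4 → Friday


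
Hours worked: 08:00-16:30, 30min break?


8h 0m (480 minutes)

Total time = (16×60+30) - (8×60+0)
= 990 - 480 = 510 min
Minus break: 510 - 30 = 480 min
= 8h 0m


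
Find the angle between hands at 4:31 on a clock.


Hour hand = 4×30 + 31×0.5 = 135.5°
Minute hand = 31×6 = 186°
Difference = |135.5 - 186| = 50.5°

50.5°


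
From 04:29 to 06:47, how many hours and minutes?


End time in minutes: 6×60 + 47 = 407
Start time in minutes: 4×60 + 29 = 269
Difference = 407 - 269 = 138 minutes
= 2 hours 18 minutes

2h 18m


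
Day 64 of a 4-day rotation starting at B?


Shift A

Shifts: A, B, C, D
Start: B (index 1)
Day 64: (1 + 64 - 1) mod 4
= 64 mod 4
= 0
Index 0 → shift A


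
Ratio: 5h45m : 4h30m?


23:18 (1.28)

Duration 1: 345 minutes
Duration 2: 270 minutes
Ratio = 345:270
GCD = 15
Simplified = 23:18
As a decimal: 23/18 ≈ 1.28


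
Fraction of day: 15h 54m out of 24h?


0.6625 (66.25%)

Total minutes: 15×60 + 54 = 954
Day = 24×60 = 1440 minutes
Fraction = 954/1440 = 0.6625
As a percentage: 954/1440 × 100 = 66.25%


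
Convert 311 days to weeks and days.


44 weeks 3 days

Weeks: 311 ÷ 7 = 44 remainder 3


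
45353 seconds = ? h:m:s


Hours: 45353 ÷ 3600 = 12 remainder 2153
Minutes: 2153 ÷ 60 = 35 remainder 53
Seconds: 53

12h 35m 53s


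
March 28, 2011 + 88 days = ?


June 24, 2011

Start: March 28, 2011
Add 88 days
March 28 → April 1: 31 - 28 + 1 = 4 days (88 - 4 = 84 left)
April 1 → May 1: 30 - 1 + 1 = 30 days (84 - 30 = 54 left)
May 1 → June 1: 31 - 1 + 1 = 31 days (54 - 31 = 23 left)
June 1 + 23 = June 24, 2011


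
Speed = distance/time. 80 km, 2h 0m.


40.0 km/h

Distance: 80 km
Time: 2 hours
Speed = 80 / 2 = 40.0 km/h


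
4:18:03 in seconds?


Hours: 4 × 3600 = 14400
Minutes: 18 × 60 = 1080
Seconds: 3
Total = 14400 + 1080 + 3 = 15483

15483 seconds


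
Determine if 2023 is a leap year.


Rules: divisible by 4 AND (not by 100 OR by 400)
2023 ÷ 4 = 505 remainder 3 → not divisible by 4
Not divisible by 4 → not a leap year

No


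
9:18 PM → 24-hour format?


Input: 9:18 PM
PM: 9 + 12 = 21

21:18


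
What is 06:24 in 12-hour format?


6:24 AM

Hour: 6
6 < 12 → AM


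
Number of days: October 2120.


Month: October (month 10)
October has 31 days

31 days


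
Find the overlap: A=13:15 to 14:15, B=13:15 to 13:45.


Meeting A: 795-855 (in minutes from midnight)
Meeting B: 795-825
Overlap start = max(795, 795) = 795
Overlap end = min(855, 825) = 825
Overlap = max(0, 825 - 795) = 30 min

30 minutes


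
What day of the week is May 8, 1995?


Monday

Zeller's congruence:
q=8, m=5, k=95, j=19
h = (8 + ⌊13×6/5⌋ + 95 + ⌊95/4⌋ + ⌊19/4⌋ - 2×19) mod 7
= (8 + 15 + 95 + 23 + 4 - 38) mod 7
= 107 mod 7 = 2
h=2 → Monday


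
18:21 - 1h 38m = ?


16:43

Start: 1101 minutes from midnight
Subtract: 98 minutes
Remaining: 1101 - 98 = 1003
Hours: 16, Minutes: 43


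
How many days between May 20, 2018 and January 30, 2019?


From May 20, 2018 to January 30, 2019
Rest of May 2018: 31 - 20 = 11
Full months: June 30, July 31, August 31, September 30, October 31, November 30, December 31
Days into January 2019: 30
Total = 11 + 30 + 31 + 31 + 30 + 31 + 30 + 31 + 30 = 255 days

255 days


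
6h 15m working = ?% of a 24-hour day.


Time: 375 minutes
Day: 1440 minutes
Percentage = (375/1440) × 100 ≈ 26.0%

26.0%


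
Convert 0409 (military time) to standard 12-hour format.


Hour: 4
4 < 12 → AM

4:09 AM


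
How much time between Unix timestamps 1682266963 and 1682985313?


718350 seconds (199.5 hours / 8.31 days)

Difference = 1682985313 - 1682266963 = 718350 seconds
In hours: 718350 / 3600 ≈ 199.5
In days: 718350 / 86400 ≈ 8.31


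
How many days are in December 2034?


Month: December (month 12)
December has 31 days

31 days


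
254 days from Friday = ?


Start: Friday (index 4)
(4 + 254) mod 7
= 258 mod 7
= 6
Index 6 → Sunday

Sunday


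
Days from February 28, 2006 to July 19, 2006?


From February 28, 2006 to July 19, 2006
Rest of February 2006: 28 - 28 = 0
Full months: March 31, April 30, May 31, June 30
Days into July 2006: 19
Total = 0 + 31 + 30 + 31 + 30 + 19 = 141 days

141 days


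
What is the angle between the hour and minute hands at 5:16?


Hour hand = 5×30 + 16×0.5 = 158.0°
Minute hand = 16×6 = 96°
Difference = |158.0 - 96| = 62.0°

62.0°


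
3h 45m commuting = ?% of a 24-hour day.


Time: 225 minutes
Day: 1440 minutes
Percentage = (225/1440) × 100 ≈ 15.6%

15.6%


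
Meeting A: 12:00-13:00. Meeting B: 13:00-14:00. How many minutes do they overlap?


0 minutes

Meeting A: 720-780 (in minutes from midnight)
Meeting B: 780-840
Overlap start = max(720, 780) = 780
Overlap end = min(780, 840) = 780
Overlap = max(0, 780 - 780) = 0 min


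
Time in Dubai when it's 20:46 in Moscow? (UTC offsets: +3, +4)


21:46

Time difference = UTC+4 - UTC+3 = +1 hours
New hour = (20 + 1) mod 24
= 21 mod 24 = 21
Minutes unchanged → 21:46


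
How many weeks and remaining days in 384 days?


54 weeks 6 days

Weeks: 384 ÷ 7 = 54 remainder 6


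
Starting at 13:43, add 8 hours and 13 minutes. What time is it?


21:56

Start: 823 minutes from midnight
Add: 493 minutes
Total: 1316 minutes
Hours: 1316 ÷ 60 = 21 remainder 56


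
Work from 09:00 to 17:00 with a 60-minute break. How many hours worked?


7h 0m (420 minutes)

Total time = (17×60+0) - (9×60+0)
= 1020 - 540 = 480 min
Minus break: 480 - 60 = 420 min
= 7h 0m


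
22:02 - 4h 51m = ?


Start: 1322 minutes from midnight
Subtract: 291 minutes
Remaining: 1322 - 291 = 1031
Hours: 17, Minutes: 11

17:11


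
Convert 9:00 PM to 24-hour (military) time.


Input: 9:00 PM
PM: 9 + 12 = 21

21:00


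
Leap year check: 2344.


Rules: divisible by 4 AND (not by 100 OR by 400)
2344 ÷ 4 = 586 exactly → divisible by 4
2344 ÷ 100 = 23 remainder 44 → not divisible by 100
Divisible by 4 but not by 100 → leap year

Yes


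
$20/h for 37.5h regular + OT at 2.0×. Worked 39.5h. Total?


$830.00

Regular: 37.5h × $20 = $750.00
Overtime: 39.5 - 37.5 = 2.0h
OT pay: 2.0h × $20 × 2.0 = $80.00
Total = $750.00 + $80.00 = $830.00


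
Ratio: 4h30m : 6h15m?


Duration 1: 270 minutes
Duration 2: 375 minutes
Ratio = 270:375
GCD = 15
Simplified = 18:25
As a decimal: 18/25 = 0.72

18:25 (0.72)


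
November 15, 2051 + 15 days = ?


Start: November 15, 2051
Add 15 days
November 15 + 15 = November 30, 2051

November 30, 2051


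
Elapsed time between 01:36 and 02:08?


0h 32m

End time in minutes: 2×60 + 8 = 128
Start time in minutes: 1×60 + 36 = 96
Difference = 128 - 96 = 32 minutes
= 0 hours 32 minutes


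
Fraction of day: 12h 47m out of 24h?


Total minutes: 12×60 + 47 = 767
Day = 24×60 = 1440 minutes
Fraction = 767/1440 ≈ 0.5326
As a percentage: 767/1440 × 100 ≈ 53.26%

0.5326 (53.26%)


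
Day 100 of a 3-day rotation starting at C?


Shift C

Shifts: A, B, C
Start: C (index 2)
Day 100: (2 + 100 - 1) mod 3
= 101 mod 3
= 2
Index 2 → shift C


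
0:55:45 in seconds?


Hours: 0 × 3600 = 0
Minutes: 55 × 60 = 3300
Seconds: 45
Total = 0 + 3300 + 45 = 3345

3345 seconds


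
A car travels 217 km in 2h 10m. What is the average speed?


Distance: 217 km
Time: 2h 10m = 130 min = 130/60 = 13/6 hours
Speed = 217 ÷ (13/6) = 217 × 6 / 13 = 1302/13 ≈ 100.2 km/h

100.2 km/h


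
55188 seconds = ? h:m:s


Hours: 55188 ÷ 3600 = 15 remainder 1188
Minutes: 1188 ÷ 60 = 19 remainder 48
Seconds: 48

15h 19m 48s


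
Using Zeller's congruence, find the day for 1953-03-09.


Zeller's congruence:
q=9, m=3, k=53, j=19
h = (9 + ⌊13×4/5⌋ + 53 + ⌊53/4⌋ + ⌊19/4⌋ - 2×19) mod 7
= (9 + 10 + 53 + 13 + 4 - 38) mod 7
= 51 mod 7 = 2
h=2 → Monday

Monday


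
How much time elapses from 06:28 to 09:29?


End time in minutes: 9×60 + 29 = 569
Start time in minutes: 6×60 + 28 = 388
Difference = 569 - 388 = 181 minutes
= 3 hours 1 minutes

3h 1m


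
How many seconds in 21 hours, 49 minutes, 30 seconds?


78570 seconds

Hours: 21 × 3600 = 75600
Minutes: 49 × 60 = 2940
Seconds: 30
Total = 75600 + 2940 + 30 = 78570


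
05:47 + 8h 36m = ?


Start: 347 minutes from midnight
Add: 516 minutes
Total: 863 minutes
Hours: 863 ÷ 60 = 14 remainder 23

14:23


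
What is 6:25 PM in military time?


18:25

Input: 6:25 PM
PM: 6 + 12 = 18


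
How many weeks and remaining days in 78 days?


11 weeks 1 days

Weeks: 78 ÷ 7 = 11 remainder 1


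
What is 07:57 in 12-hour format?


Hour: 7
7 < 12 → AM

7:57 AM


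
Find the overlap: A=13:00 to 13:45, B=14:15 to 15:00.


0 minutes

Meeting A: 780-825 (in minutes from midnight)
Meeting B: 855-900
Overlap start = max(780, 855) = 855
Overlap end = min(825, 900) = 825
Overlap = max(0, 825 - 855) = 0 min


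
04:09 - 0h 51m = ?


03:18

Start: 249 minutes from midnight
Subtract: 51 minutes
Remaining: 249 - 51 = 198
Hours: 3, Minutes: 18


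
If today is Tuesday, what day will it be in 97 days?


Monday

Start: Tuesday (index 1)
(1 + 97) mod 7
= 98 mod 7
= 0
Index 0 → Monday


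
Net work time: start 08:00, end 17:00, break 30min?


8h 30m (510 minutes)

Total time = (17×60+0) - (8×60+0)
= 1020 - 480 = 540 min
Minus break: 540 - 30 = 510 min
= 8h 30m


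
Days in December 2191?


Month: December (month 12)
December has 31 days

31 days


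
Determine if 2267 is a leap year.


No

Rules: divisible by 4 AND (not by 100 OR by 400)
2267 ÷ 4 = 566 remainder 3 → not divisible by 4
Not divisible by 4 → not a leap year


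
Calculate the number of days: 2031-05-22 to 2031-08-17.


87 days

From May 22, 2031 to August 17, 2031
Rest of May 2031: 31 - 22 = 9
Full months: June 30, July 31
Days into August 2031: 17
Total = 9 + 30 + 31 + 17 = 87 days


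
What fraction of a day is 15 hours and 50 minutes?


0.6597 (65.97%)

Total minutes: 15×60 + 50 = 950
Day = 24×60 = 1440 minutes
Fraction = 950/1440 ≈ 0.6597
As a percentage: 950/1440 × 100 ≈ 65.97%


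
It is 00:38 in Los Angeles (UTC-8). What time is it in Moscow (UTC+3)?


11:38

Time difference = UTC+3 - UTC-8 = +11 hours
New hour = (0 + 11) mod 24
= 11 mod 24 = 11
Minutes unchanged → 11:38


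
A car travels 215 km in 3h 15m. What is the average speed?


66.2 km/h

Distance: 215 km
Time: 3h 15m = 195 min = 195/60 = 13/4 hours
Speed = 215 ÷ (13/4) = 215 × 4 / 13 = 860/13 ≈ 66.2 km/h


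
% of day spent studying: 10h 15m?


Time: 615 minutes
Day: 1440 minutes
Percentage = (615/1440) × 100 ≈ 42.7%

42.7%


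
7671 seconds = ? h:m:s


2h 7m 51s

Hours: 7671 ÷ 3600 = 2 remainder 471
Minutes: 471 ÷ 60 = 7 remainder 51
Seconds: 51


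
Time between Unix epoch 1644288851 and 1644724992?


Difference = 1644724992 - 1644288851 = 436141 seconds
In hours: 436141 / 3600 ≈ 121.2
In days: 436141 / 86400 ≈ 5.05

436141 seconds (121.2 hours / 5.05 days)


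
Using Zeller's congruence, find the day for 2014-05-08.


Zeller's congruence:
q=8, m=5, k=14, j=20
h = (8 + ⌊13×6/5⌋ + 14 + ⌊14/4⌋ + ⌊20/4⌋ - 2×20) mod 7
= (8 + 15 + 14 + 3 + 5 - 40) mod 7
= 5 mod 7 = 5
h=5 → Thursday

Thursday


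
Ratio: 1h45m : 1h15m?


Duration 1: 105 minutes
Duration 2: 75 minutes
Ratio = 105:75
GCD = 15
Simplified = 7:5
As a decimal: 7/5 = 1.40

7:5 (1.40)


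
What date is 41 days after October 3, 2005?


November 13, 2005

Start: October 3, 2005
Add 41 days
October 3 → November 1: 31 - 3 + 1 = 29 days (41 - 29 = 12 left)
November 1 + 12 = November 13, 2005


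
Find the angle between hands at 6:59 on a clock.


Hour hand = 6×30 + 59×0.5 = 209.5°
Minute hand = 59×6 = 354°
Difference = |209.5 - 354| = 144.5°

144.5°


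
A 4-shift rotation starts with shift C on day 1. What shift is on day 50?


Shift D

Shifts: A, B, C, D
Start: C (index 2)
Day 50: (2 + 50 - 1) mod 4
= 51 mod 4
= 3
Index 3 → shift D


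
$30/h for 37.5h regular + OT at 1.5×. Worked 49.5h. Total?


Regular: 37.5h × $30 = $1125.00
Overtime: 49.5 - 37.5 = 12.0h
OT pay: 12.0h × $30 × 1.5 = $540.00
Total = $1125.00 + $540.00 = $1665.00

$1665.00


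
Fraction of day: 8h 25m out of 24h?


Total minutes: 8×60 + 25 = 505
Day = 24×60 = 1440 minutes
Fraction = 505/1440 ≈ 0.3507
As a percentage: 505/1440 × 100 ≈ 35.07%

0.3507 (35.07%)


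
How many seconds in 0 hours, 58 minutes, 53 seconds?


3533 seconds

Hours: 0 × 3600 = 0
Minutes: 58 × 60 = 3480
Seconds: 53
Total = 0 + 3480 + 53 = 3533


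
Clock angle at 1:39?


175.5°

Hour hand = 1×30 + 39×0.5 = 49.5°
Minute hand = 39×6 = 234°
Difference = |49.5 - 234| = 184.5°
Since > 180°: 360 - 184.5 = 175.5°


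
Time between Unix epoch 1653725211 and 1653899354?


174143 seconds (48.4 hours / 2.02 days)

Difference = 1653899354 - 1653725211 = 174143 seconds
In hours: 174143 / 3600 ≈ 48.4
In days: 174143 / 86400 ≈ 2.02


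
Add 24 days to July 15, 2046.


August 8, 2046

Start: July 15, 2046
Add 24 days
July 15 → August 1: 31 - 15 + 1 = 17 days (24 - 17 = 7 left)
August 1 + 7 = August 8, 2046


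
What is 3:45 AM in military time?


03:45

Input: 3:45 AM
AM hour stays: 3


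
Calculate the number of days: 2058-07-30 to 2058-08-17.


18 days

From July 30, 2058 to August 17, 2058
Rest of July 2058: 31 - 30 = 1
Days into August 2058: 17
Total = 1 + 17 = 18 days


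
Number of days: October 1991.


31 days

Month: October (month 10)
October has 31 days


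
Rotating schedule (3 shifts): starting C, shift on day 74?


Shifts: A, B, C
Start: C (index 2)
Day 74: (2 + 74 - 1) mod 3
= 75 mod 3
= 0
Index 0 → shift A

Shift A


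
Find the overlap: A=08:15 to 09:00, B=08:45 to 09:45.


15 minutes

Meeting A: 495-540 (in minutes from midnight)
Meeting B: 525-585
Overlap start = max(495, 525) = 525
Overlap end = min(540, 585) = 540
Overlap = max(0, 540 - 525) = 15 min


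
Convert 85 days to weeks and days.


Weeks: 85 ÷ 7 = 12 remainder 1

12 weeks 1 days


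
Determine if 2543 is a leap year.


No

Rules: divisible by 4 AND (not by 100 OR by 400)
2543 ÷ 4 = 635 remainder 3 → not divisible by 4
Not divisible by 4 → not a leap year


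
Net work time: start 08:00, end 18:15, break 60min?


9h 15m (555 minutes)

Total time = (18×60+15) - (8×60+0)
= 1095 - 480 = 615 min
Minus break: 615 - 60 = 555 min
= 9h 15m


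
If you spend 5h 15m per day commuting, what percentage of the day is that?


21.9%

Time: 315 minutes
Day: 1440 minutes
Percentage = (315/1440) × 100 ≈ 21.9%


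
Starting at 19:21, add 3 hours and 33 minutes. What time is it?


Start: 1161 minutes from midnight
Add: 213 minutes
Total: 1374 minutes
Hours: 1374 ÷ 60 = 22 remainder 54

22:54


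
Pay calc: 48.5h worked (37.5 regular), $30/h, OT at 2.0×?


Regular: 37.5h × $30 = $1125.00
Overtime: 48.5 - 37.5 = 11.0h
OT pay: 11.0h × $30 × 2.0 = $660.00
Total = $1125.00 + $660.00 = $1785.00

$1785.00


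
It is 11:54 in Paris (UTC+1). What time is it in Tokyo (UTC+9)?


Time difference = UTC+9 - UTC+1 = +8 hours
New hour = (11 + 8) mod 24
= 19 mod 24 = 19
Minutes unchanged → 19:54

19:54


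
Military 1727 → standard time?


Hour: 17
17 - 12 = 5 → PM

5:27 PM


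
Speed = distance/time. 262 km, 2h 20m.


Distance: 262 km
Time: 2h 20m = 140 min = 140/60 = 7/3 hours
Speed = 262 ÷ (7/3) = 262 × 3 / 7 = 786/7 ≈ 112.3 km/h

112.3 km/h


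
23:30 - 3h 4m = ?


20:26

Start: 1410 minutes from midnight
Subtract: 184 minutes
Remaining: 1410 - 184 = 1226
Hours: 20, Minutes: 26


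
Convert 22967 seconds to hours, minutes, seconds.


6h 22m 47s

Hours: 22967 ÷ 3600 = 6 remainder 1367
Minutes: 1367 ÷ 60 = 22 remainder 47
Seconds: 47


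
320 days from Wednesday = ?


Start: Wednesday (index 2)
(2 + 320) mod 7
= 322 mod 7
= 0
Index 0 → Monday

Monday


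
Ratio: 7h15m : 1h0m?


Duration 1: 435 minutes
Duration 2: 60 minutes
Ratio = 435:60
GCD = 15
Simplified = 29:4
As a decimal: 29/4 = 7.25

29:4 (7.25)


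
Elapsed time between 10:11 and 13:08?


End time in minutes: 13×60 + 8 = 788
Start time in minutes: 10×60 + 11 = 611
Difference = 788 - 611 = 177 minutes
= 2 hours 57 minutes

2h 57m


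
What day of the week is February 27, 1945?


Tuesday

Zeller's congruence:
q=27, m=14, k=44, j=19
h = (27 + ⌊13×15/5⌋ + 44 + ⌊44/4⌋ + ⌊19/4⌋ - 2×19) mod 7
= (27 + 39 + 44 + 11 + 4 - 38) mod 7
= 87 mod 7 = 3
h=3 → Tuesday


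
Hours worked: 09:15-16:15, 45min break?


Total time = (16×60+15) - (9×60+15)
= 975 - 555 = 420 min
Minus break: 420 - 45 = 375 min
= 6h 15m

6h 15m (375 minutes)


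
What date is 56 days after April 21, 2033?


June 16, 2033

Start: April 21, 2033
Add 56 days
April 21 → May 1: 30 - 21 + 1 = 10 days (56 - 10 = 46 left)
May 1 → June 1: 31 - 1 + 1 = 31 days (46 - 31 = 15 left)
June 1 + 15 = June 16, 2033


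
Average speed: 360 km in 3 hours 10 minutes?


113.7 km/h

Distance: 360 km
Time: 3h 10m = 190 min = 190/60 = 19/6 hours
Speed = 360 ÷ (19/6) = 360 × 6 / 19 = 2160/19 ≈ 113.7 km/h


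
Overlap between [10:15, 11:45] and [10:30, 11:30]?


60 minutes

Meeting A: 615-705 (in minutes from midnight)
Meeting B: 630-690
Overlap start = max(615, 630) = 630
Overlap end = min(705, 690) = 690
Overlap = max(0, 690 - 630) = 60 min


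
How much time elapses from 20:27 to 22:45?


2h 18m

End time in minutes: 22×60 + 45 = 1365
Start time in minutes: 20×60 + 27 = 1227
Difference = 1365 - 1227 = 138 minutes
= 2 hours 18 minutes


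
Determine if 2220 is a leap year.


Yes

Rules: divisible by 4 AND (not by 100 OR by 400)
2220 ÷ 4 = 555 exactly → divisible by 4
2220 ÷ 100 = 22 remainder 20 → not divisible by 100
Divisible by 4 but not by 100 → leap year


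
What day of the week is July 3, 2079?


Zeller's congruence:
q=3, m=7, k=79, j=20
h = (3 + ⌊13×8/5⌋ + 79 + ⌊79/4⌋ + ⌊20/4⌋ - 2×20) mod 7
= (3 + 20 + 79 + 19 + 5 - 40) mod 7
= 86 mod 7 = 2
h=2 → Monday

Monday


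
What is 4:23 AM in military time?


Input: 4:23 AM
AM hour stays: 4

04:23


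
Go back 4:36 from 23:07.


18:31

Start: 1387 minutes from midnight
Subtract: 276 minutes
Remaining: 1387 - 276 = 1111
Hours: 18, Minutes: 31


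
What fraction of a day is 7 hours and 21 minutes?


Total minutes: 7×60 + 21 = 441
Day = 24×60 = 1440 minutes
Fraction = 441/1440 ≈ 0.3063
As a percentage: 441/1440 × 100 ≈ 30.63%

0.3063 (30.63%)


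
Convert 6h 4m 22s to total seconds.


Hours: 6 × 3600 = 21600
Minutes: 4 × 60 = 240
Seconds: 22
Total = 21600 + 240 + 22 = 21862

21862 seconds


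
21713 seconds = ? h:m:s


Hours: 21713 ÷ 3600 = 6 remainder 113
Minutes: 113 ÷ 60 = 1 remainder 53
Seconds: 53

6h 1m 53s


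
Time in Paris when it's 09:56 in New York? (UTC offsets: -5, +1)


Time difference = UTC+1 - UTC-5 = +6 hours
New hour = (9 + 6) mod 24
= 15 mod 24 = 15
Minutes unchanged → 15:56

15:56


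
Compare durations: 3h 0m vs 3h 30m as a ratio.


Duration 1: 180 minutes
Duration 2: 210 minutes
Ratio = 180:210
GCD = 30
Simplified = 6:7
As a decimal: 6/7 ≈ 0.86

6:7 (0.86)


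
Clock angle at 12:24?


Hour hand (12 ≡ 0 on the dial): 0×30 + 24×0.5 = 12.0°
Minute hand = 24×6 = 144°
Difference = |12.0 - 144| = 132.0°

132.0°


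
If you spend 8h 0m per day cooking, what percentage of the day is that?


Time: 480 minutes
Day: 1440 minutes
Percentage = (480/1440) × 100 ≈ 33.3%

33.3%


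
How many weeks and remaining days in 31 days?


4 weeks 3 days

Weeks: 31 ÷ 7 = 4 remainder 3


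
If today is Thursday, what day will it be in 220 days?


Start: Thursday (index 3)
(3 + 220) mod 7
= 223 mod 7
= 6
Index 6 → Sunday

Sunday


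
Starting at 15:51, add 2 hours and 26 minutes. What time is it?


18:17

Start: 951 minutes from midnight
Add: 146 minutes
Total: 1097 minutes
Hours: 1097 ÷ 60 = 18 remainder 17


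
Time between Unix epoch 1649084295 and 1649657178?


Difference = 1649657178 - 1649084295 = 572883 seconds
In hours: 572883 / 3600 ≈ 159.1
In days: 572883 / 86400 ≈ 6.63

572883 seconds (159.1 hours / 6.63 days)


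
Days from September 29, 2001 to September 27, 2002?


From September 29, 2001 to September 27, 2002
Rest of September 2001: 30 - 29 = 1
Full months: October 31, November 30, December 31, January 31, February 2002 28, March 31, April 30, May 31, June 30, July 31, August 31
Days into September 2002: 27
Total = 1 + 31 + 30 + 31 + 31 + 28 + 31 + 30 + 31 + 30 + 31 + 31 + 27 = 363 days

363 days


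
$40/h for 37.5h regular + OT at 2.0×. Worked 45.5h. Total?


$2140.00

Regular: 37.5h × $40 = $1500.00
Overtime: 45.5 - 37.5 = 8.0h
OT pay: 8.0h × $40 × 2.0 = $640.00
Total = $1500.00 + $640.00 = $2140.00


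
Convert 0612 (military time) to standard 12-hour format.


Hour: 6
6 < 12 → AM

6:12 AM


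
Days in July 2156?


31 days

Month: July (month 7)
July has 31 days


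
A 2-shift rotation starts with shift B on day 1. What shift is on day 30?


Shifts: A, B
Start: B (index 1)
Day 30: (1 + 30 - 1) mod 2
= 30 mod 2
= 0
Index 0 → shift A

Shift A


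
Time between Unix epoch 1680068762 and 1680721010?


Difference = 1680721010 - 1680068762 = 652248 seconds
In hours: 652248 / 3600 ≈ 181.2
In days: 652248 / 86400 ≈ 7.55

652248 seconds (181.2 hours / 7.55 days)


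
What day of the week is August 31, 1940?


Saturday

Zeller's congruence:
q=31, m=8, k=40, j=19
h = (31 + ⌊13×9/5⌋ + 40 + ⌊40/4⌋ + ⌊19/4⌋ - 2×19) mod 7
= (31 + 23 + 40 + 10 + 4 - 38) mod 7
= 70 mod 7 = 0
h=0 → Saturday


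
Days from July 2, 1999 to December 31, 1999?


182 days

From July 2, 1999 to December 31, 1999
Rest of July 1999: 31 - 2 = 29
Full months: August 31, September 30, October 31, November 30
Days into December 1999: 31
Total = 29 + 31 + 30 + 31 + 30 + 31 = 182 days


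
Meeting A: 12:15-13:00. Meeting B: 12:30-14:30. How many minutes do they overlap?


30 minutes

Meeting A: 735-780 (in minutes from midnight)
Meeting B: 750-870
Overlap start = max(735, 750) = 750
Overlap end = min(780, 870) = 780
Overlap = max(0, 780 - 750) = 30 min


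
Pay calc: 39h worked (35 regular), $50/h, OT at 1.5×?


$2050.00

Regular: 35h × $50 = $1750.00
Overtime: 39 - 35 = 4h
OT pay: 4h × $50 × 1.5 = $300.00
Total = $1750.00 + $300.00 = $2050.00


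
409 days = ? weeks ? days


58 weeks 3 days

Weeks: 409 ÷ 7 = 58 remainder 3


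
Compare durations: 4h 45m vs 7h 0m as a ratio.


Duration 1: 285 minutes
Duration 2: 420 minutes
Ratio = 285:420
GCD = 15
Simplified = 19:28
As a decimal: 19/28 ≈ 0.68

19:28 (0.68)


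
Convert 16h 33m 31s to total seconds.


Hours: 16 × 3600 = 57600
Minutes: 33 × 60 = 1980
Seconds: 31
Total = 57600 + 1980 + 31 = 59611

59611 seconds


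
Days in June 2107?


Month: June (month 6)
June has 30 days

30 days


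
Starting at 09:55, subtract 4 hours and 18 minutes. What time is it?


Start: 595 minutes from midnight
Subtract: 258 minutes
Remaining: 595 - 258 = 337
Hours: 5, Minutes: 37

05:37


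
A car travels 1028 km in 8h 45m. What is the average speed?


117.5 km/h

Distance: 1028 km
Time: 8h 45m = 525 min = 525/60 = 35/4 hours
Speed = 1028 ÷ (35/4) = 1028 × 4 / 35 = 4112/35 ≈ 117.5 km/h


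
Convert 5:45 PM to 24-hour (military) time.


Input: 5:45 PM
PM: 5 + 12 = 17

17:45


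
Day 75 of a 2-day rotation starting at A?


Shift A

Shifts: A, B
Start: A (index 0)
Day 75: (0 + 75 - 1) mod 2
= 74 mod 2
= 0
Index 0 → shift A


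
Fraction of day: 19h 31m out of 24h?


0.8132 (81.32%)

Total minutes: 19×60 + 31 = 1171
Day = 24×60 = 1440 minutes
Fraction = 1171/1440 ≈ 0.8132
As a percentage: 1171/1440 × 100 ≈ 81.32%


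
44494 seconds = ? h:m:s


Hours: 44494 ÷ 3600 = 12 remainder 1294
Minutes: 1294 ÷ 60 = 21 remainder 34
Seconds: 34

12h 21m 34s


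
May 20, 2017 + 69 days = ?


July 28, 2017

Start: May 20, 2017
Add 69 days
May 20 → June 1: 31 - 20 + 1 = 12 days (69 - 12 = 57 left)
June 1 → July 1: 30 - 1 + 1 = 30 days (57 - 30 = 27 left)
July 1 + 27 = July 28, 2017


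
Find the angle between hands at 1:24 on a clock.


Hour hand = 1×30 + 24×0.5 = 42.0°
Minute hand = 24×6 = 144°
Difference = |42.0 - 144| = 102.0°

102.0°


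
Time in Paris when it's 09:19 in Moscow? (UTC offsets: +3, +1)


07:19

Time difference = UTC+1 - UTC+3 = -2 hours
New hour = (9 -2) mod 24
= 7 mod 24 = 7
Minutes unchanged → 07:19


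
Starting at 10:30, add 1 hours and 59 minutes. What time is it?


12:29

Start: 630 minutes from midnight
Add: 119 minutes
Total: 749 minutes
Hours: 749 ÷ 60 = 12 remainder 29


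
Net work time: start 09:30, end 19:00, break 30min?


9h 0m (540 minutes)

Total time = (19×60+0) - (9×60+30)
= 1140 - 570 = 570 min
Minus break: 570 - 30 = 540 min
= 9h 0m


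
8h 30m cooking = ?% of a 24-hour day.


35.4%

Time: 510 minutes
Day: 1440 minutes
Percentage = (510/1440) × 100 ≈ 35.4%


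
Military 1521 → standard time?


Hour: 15
15 - 12 = 3 → PM

3:21 PM


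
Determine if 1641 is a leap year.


Rules: divisible by 4 AND (not by 100 OR by 400)
1641 ÷ 4 = 410 remainder 1 → not divisible by 4
Not divisible by 4 → not a leap year

No


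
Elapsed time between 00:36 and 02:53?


End time in minutes: 2×60 + 53 = 173
Start time in minutes: 0×60 + 36 = 36
Difference = 173 - 36 = 137 minutes
= 2 hours 17 minutes

2h 17m


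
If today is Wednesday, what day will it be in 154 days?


Start: Wednesday (index 2)
(2 + 154) mod 7
= 156 mod 7
= 2
Index 2 → Wednesday

Wednesday


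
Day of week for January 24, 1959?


Zeller's congruence:
q=24, m=13, k=58, j=19
h = (24 + ⌊13×14/5⌋ + 58 + ⌊58/4⌋ + ⌊19/4⌋ - 2×19) mod 7
= (24 + 36 + 58 + 14 + 4 - 38) mod 7
= 98 mod 7 = 0
h=0 → Saturday

Saturday


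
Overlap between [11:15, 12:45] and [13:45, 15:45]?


Meeting A: 675-765 (in minutes from midnight)
Meeting B: 825-945
Overlap start = max(675, 825) = 825
Overlap end = min(765, 945) = 765
Overlap = max(0, 765 - 825) = 0 min

0 minutes


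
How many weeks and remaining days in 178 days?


Weeks: 178 ÷ 7 = 25 remainder 3

25 weeks 3 days


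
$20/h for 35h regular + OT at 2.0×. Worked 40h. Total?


Regular: 35h × $20 = $700.00
Overtime: 40 - 35 = 5h
OT pay: 5h × $20 × 2.0 = $200.00
Total = $700.00 + $200.00 = $900.00

$900.00


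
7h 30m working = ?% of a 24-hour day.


31.3%

Time: 450 minutes
Day: 1440 minutes
Percentage = (450/1440) × 100 ≈ 31.3%


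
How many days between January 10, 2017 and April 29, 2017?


From January 10, 2017 to April 29, 2017
Rest of January 2017: 31 - 10 = 21
Full months: February 2017 28, March 31
Days into April 2017: 29
Total = 21 + 28 + 31 + 29 = 109 days

109 days


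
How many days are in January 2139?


Month: January (month 1)
January has 31 days

31 days


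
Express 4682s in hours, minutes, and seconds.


1h 18m 2s

Hours: 4682 ÷ 3600 = 1 remainder 1082
Minutes: 1082 ÷ 60 = 18 remainder 2
Seconds: 2


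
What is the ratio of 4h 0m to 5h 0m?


4:5 (0.80)

Duration 1: 240 minutes
Duration 2: 300 minutes
Ratio = 240:300
GCD = 60
Simplified = 4:5
As a decimal: 4/5 = 0.80


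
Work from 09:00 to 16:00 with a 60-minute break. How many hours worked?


Total time = (16×60+0) - (9×60+0)
= 960 - 540 = 420 min
Minus break: 420 - 60 = 360 min
= 6h 0m

6h 0m (360 minutes)


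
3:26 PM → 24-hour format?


15:26

Input: 3:26 PM
PM: 3 + 12 = 15


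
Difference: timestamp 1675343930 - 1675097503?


Difference = 1675343930 - 1675097503 = 246427 seconds
In hours: 246427 / 3600 ≈ 68.5
In days: 246427 / 86400 ≈ 2.85

246427 seconds (68.5 hours / 2.85 days)
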